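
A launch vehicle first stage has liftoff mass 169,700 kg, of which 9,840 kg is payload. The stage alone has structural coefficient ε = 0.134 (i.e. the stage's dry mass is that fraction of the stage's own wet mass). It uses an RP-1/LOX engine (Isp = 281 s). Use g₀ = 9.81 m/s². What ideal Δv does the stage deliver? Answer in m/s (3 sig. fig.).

Stage wet mass = m₀ − payload = 169,700 − 9,840 = 159,860 kg.
Stage dry mass = ε × stage wet mass = 0.134 × 159,860 = 21,421.2 kg.
Burnout mass m_f = stage dry + payload = 21,421.2 + 9,840 = 31,261.2 kg.
v_e = Isp · g₀ = 281 × 9.81 = 2756.6 m/s.
Δv = v_e · ln(169,700/31,261.2) = 2756.6 × ln(5.428) = 2756.6 × 1.6917 ≈ 4663 m/s.

Δv ≈ 4660 m/s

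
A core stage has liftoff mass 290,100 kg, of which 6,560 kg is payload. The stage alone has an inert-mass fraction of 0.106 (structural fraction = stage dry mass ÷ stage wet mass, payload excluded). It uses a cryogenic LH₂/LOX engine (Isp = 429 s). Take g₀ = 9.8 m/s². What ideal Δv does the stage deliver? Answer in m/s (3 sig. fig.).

Δv ≈ 8700 m/s

Stage wet mass = m₀ − payload = 290,100 − 6,560 = 283,540 kg.
Stage dry mass = ε × stage wet mass = 0.106 × 283,540 = 30,055.2 kg.
Burnout mass m_f = stage dry + payload = 30,055.2 + 6,560 = 36,615.2 kg.
v_e = Isp · g₀ = 429 × 9.8 = 4204.2 m/s.
Δv = v_e · ln(290,100/36,615.2) = 4204.2 × ln(7.923) = 4204.2 × 2.0698 ≈ 8702 m/s.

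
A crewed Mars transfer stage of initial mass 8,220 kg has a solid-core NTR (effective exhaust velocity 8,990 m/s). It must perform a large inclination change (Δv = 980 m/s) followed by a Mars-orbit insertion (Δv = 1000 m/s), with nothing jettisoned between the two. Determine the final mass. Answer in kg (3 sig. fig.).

After the first burn: m = 8220 × exp(−980/8990.0) = 8220 × 0.89672 = 7,371.04 kg.
After the second burn: m = 7,371.04 × exp(−1000/8990.0) = 7,371.04 × 0.89473 = 6,595.09 kg.

final mass ≈ 6600 kg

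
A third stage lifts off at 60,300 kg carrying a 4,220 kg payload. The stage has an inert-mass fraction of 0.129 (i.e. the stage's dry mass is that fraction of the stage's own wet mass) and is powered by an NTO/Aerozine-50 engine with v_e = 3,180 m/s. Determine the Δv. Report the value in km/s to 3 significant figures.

Stage wet mass = m₀ − payload = 60,300 − 4,220 = 56,080 kg.
Stage dry mass = ε × stage wet mass = 0.129 × 56,080 = 7,234.32 kg.
Burnout mass m_f = stage dry + payload = 7,234.32 + 4,220 = 11,454.32 kg.
Δv = v_e · ln(60,300/11,454.32) = 3180.0 × ln(5.264) = 3180.0 × 1.6610 ≈ 5282 m/s.

Δv ≈ 5.28 km/s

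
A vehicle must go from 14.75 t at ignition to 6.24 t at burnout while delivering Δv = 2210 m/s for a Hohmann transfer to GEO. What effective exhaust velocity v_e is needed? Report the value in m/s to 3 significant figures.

v_e ≈ 2570 m/s

ln(m₀/m_f) = ln(14750/6240) = ln(2.364) = 0.8603.
Rocket equation: v_e = Δv / ln(m₀/m_f) = 2210 / 0.8603 = 2569.0 m/s.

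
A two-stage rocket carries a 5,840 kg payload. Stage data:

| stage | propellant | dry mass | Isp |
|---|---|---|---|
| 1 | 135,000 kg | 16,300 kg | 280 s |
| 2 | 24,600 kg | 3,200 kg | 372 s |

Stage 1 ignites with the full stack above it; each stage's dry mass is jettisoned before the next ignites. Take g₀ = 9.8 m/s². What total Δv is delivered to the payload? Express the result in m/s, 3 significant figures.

Δv ≈ 8380 m/s

Ignition mass of stage 1 = 135,000+16,300 + 24,600+3,200 + 5,840 = 184,940 kg.
Stage 1: m₀ = 184,940 kg, m_f = 184,940 − 135,000 = 49,940 kg; Δv = 280×9.8×ln(3.703) = 2744.0×1.3092 ≈ 3592 m/s.
Stage 2: m₀ = 33,640 kg, m_f = 33,640 − 24,600 = 9,040 kg; Δv = 372×9.8×ln(3.721) = 3645.6×1.3141 ≈ 4791 m/s.
Total Δv = 3592 + 4791 = 8383 m/s.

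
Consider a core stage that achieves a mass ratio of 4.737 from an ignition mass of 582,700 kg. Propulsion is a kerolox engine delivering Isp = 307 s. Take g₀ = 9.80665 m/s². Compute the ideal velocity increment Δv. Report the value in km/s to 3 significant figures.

v_e = Isp · g₀ = 307 × 9.80665 = 3010.6 m/s.
Δv = v_e · ln(4.737) = 3010.6 × 1.5554 ≈ 4682.8 m/s.

Δv ≈ 4.68 km/s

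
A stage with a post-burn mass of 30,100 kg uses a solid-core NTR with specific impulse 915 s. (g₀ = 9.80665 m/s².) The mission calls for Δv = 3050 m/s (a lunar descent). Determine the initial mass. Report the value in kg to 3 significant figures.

v_e = Isp · g₀ = 915 × 9.80665 = 8973.1 m/s.
m₀/m_f = exp(Δv / v_e) = exp(3050 / 8973.1) = exp(0.3399) = 1.4048.
m₀ = m_f × 1.4048 = 30,100 × 1.4048 = 42,284.5 kg.

initial mass ≈ 42300 kg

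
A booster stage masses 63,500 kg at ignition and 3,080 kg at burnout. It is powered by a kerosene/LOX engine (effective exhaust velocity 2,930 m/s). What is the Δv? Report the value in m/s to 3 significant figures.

Δv ≈ 8870 m/s

By the Tsiolkovsky rocket equation, Δv = v_e · ln(m₀/m_f) = 2930.0 × ln(20.62) = 2930.0 × 3.0261 ≈ 8866.5 m/s.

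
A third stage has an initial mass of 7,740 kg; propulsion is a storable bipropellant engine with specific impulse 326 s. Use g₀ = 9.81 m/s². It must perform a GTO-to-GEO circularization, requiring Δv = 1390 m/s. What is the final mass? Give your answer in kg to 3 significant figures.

v_e = Isp · g₀ = 326 × 9.81 = 3198.1 m/s.
m₀/m_f = exp(Δv / v_e) = exp(1390 / 3198.1) = exp(0.4346) = 1.5444.
m_f = m₀ / 1.5444 = 7,740 / 1.5444 = 5,011.66 kg.

final mass ≈ 5010 kg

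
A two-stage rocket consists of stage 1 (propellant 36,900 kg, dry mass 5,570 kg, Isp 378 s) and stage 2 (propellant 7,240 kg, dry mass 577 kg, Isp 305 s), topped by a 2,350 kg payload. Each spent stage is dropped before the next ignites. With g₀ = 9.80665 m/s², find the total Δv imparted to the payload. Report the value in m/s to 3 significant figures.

Δv ≈ 8200 m/s

Ignition mass of stage 1 = 36,900+5,570 + 7,240+577 + 2,350 = 52,637 kg.
Stage 1: m₀ = 52,637 kg, m_f = 52,637 − 36,900 = 15,737 kg; Δv = 378×9.80665×ln(3.345) = 3706.9×1.2074 ≈ 4476 m/s.
Stage 2: m₀ = 10,167 kg, m_f = 10,167 − 7,240 = 2,927 kg; Δv = 305×9.80665×ln(3.474) = 2991.0×1.2452 ≈ 3724 m/s.
Total Δv = 4476 + 3724 = 8200 m/s.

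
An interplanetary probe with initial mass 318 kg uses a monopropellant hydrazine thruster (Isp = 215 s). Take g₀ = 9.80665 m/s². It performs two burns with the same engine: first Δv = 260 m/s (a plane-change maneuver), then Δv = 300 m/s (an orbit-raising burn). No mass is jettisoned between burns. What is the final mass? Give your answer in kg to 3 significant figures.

v_e = Isp · g₀ = 215 × 9.80665 = 2108.4 m/s.
After the first burn: m = 318 × exp(−260/2108.4) = 318 × 0.88399 = 281.109 kg.
After the second burn: m = 281.109 × exp(−300/2108.4) = 281.109 × 0.86737 = 243.826 kg.

final mass ≈ 244 kg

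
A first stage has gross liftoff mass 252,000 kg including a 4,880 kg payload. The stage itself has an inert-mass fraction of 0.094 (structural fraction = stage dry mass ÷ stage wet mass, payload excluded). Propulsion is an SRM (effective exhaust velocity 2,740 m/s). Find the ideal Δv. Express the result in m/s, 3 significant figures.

Δv ≈ 6010 m/s

Stage wet mass = m₀ − payload = 252,000 − 4,880 = 247,120 kg.
Stage dry mass = ε × stage wet mass = 0.094 × 247,120 = 23,229.3 kg.
Burnout mass m_f = stage dry + payload = 23,229.3 + 4,880 = 28,109.3 kg.
From the ideal rocket equation, Δv = v_e · ln(252,000/28,109.3) = 2740.0 × ln(8.965) = 2740.0 × 2.1933 ≈ 6010 m/s.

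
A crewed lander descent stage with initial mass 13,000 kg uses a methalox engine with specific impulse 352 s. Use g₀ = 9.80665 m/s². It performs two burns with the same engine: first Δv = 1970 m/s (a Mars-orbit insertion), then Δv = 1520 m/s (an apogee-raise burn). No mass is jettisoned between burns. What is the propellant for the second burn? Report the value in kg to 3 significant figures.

v_e = Isp · g₀ = 352 × 9.80665 = 3451.9 m/s.
After the first burn: m = 13000 × exp(−1970/3451.9) = 13000 × 0.56513 = 7,346.69 kg.
After the second burn: m = 7,346.69 × exp(−1520/3451.9) = 7,346.69 × 0.64382 = 4,729.95 kg.
Second-burn propellant = 7,346.69 − 4,729.95 = 2,616.74 kg.

propellant for the second burn ≈ 2620 kg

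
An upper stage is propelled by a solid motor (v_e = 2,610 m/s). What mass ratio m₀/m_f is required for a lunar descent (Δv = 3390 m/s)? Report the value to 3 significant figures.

From the ideal rocket equation, m₀/m_f = exp(Δv / v_e) = exp(3390 / 2610.0) = exp(1.2989) = 3.6651.

mass ratio ≈ 3.67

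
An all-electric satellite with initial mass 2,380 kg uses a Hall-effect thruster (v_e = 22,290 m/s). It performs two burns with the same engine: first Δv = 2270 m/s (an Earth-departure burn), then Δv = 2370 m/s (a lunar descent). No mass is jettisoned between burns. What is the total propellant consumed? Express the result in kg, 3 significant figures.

total propellant consumed ≈ 447 kg

After the first burn: m = 2380 × exp(−2270/22290.0) = 2380 × 0.90317 = 2,149.54 kg.
After the second burn: m = 2,149.54 × exp(−2370/22290.0) = 2,149.54 × 0.89913 = 1,932.72 kg.
Total propellant = m₀ − m_final = 2380 − 1,932.72 = 447.28 kg.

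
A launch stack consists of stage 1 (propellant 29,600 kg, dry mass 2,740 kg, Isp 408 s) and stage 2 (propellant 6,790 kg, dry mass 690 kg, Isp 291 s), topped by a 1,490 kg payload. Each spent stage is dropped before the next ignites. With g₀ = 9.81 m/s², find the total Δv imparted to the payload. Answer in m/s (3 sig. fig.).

Ignition mass of stage 1 = 29,600+2,740 + 6,790+690 + 1,490 = 41,310 kg.
Stage 1: m₀ = 41,310 kg, m_f = 41,310 − 29,600 = 11,710 kg; Δv = 408×9.81×ln(3.528) = 4002.5×1.2607 ≈ 5046 m/s.
Stage 2: m₀ = 8,970 kg, m_f = 8,970 − 6,790 = 2,180 kg; Δv = 291×9.81×ln(4.115) = 2854.7×1.4146 ≈ 4038 m/s.
Total Δv = 5046 + 4038 = 9084 m/s.

Δv ≈ 9080 m/s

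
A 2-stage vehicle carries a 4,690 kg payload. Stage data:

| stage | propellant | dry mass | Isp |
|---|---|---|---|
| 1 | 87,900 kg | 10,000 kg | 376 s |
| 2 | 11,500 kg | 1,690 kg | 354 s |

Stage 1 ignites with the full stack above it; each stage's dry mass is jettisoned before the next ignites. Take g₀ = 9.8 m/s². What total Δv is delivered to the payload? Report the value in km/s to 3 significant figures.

Δv ≈ 8.82 km/s

Ignition mass of stage 1 = 87,900+10,000 + 11,500+1,690 + 4,690 = 115,780 kg.
Stage 1: m₀ = 115,780 kg, m_f = 115,780 − 87,900 = 27,880 kg; Δv = 376×9.8×ln(4.153) = 3684.8×1.4238 ≈ 5246 m/s.
Stage 2: m₀ = 17,880 kg, m_f = 17,880 − 11,500 = 6,380 kg; Δv = 354×9.8×ln(2.803) = 3469.2×1.0305 ≈ 3575 m/s.
Total Δv = 5246 + 3575 = 8821 m/s.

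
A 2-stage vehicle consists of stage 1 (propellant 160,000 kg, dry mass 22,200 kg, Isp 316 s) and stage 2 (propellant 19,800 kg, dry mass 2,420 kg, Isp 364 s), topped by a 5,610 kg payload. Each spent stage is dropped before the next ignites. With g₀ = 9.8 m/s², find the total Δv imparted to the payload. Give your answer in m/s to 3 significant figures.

Ignition mass of stage 1 = 160,000+22,200 + 19,800+2,420 + 5,610 = 210,030 kg.
Stage 1: m₀ = 210,030 kg, m_f = 210,030 − 160,000 = 50,030 kg; Δv = 316×9.8×ln(4.198) = 3096.8×1.4346 ≈ 4443 m/s.
Stage 2: m₀ = 27,830 kg, m_f = 27,830 − 19,800 = 8,030 kg; Δv = 364×9.8×ln(3.466) = 3567.2×1.2429 ≈ 4434 m/s.
Total Δv = 4443 + 4434 = 8877 m/s.

Δv ≈ 8880 m/s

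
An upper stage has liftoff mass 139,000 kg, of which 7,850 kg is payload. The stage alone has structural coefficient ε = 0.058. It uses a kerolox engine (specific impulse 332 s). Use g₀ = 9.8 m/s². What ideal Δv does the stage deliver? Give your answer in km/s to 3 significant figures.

Stage wet mass = m₀ − payload = 139,000 − 7,850 = 131,150 kg.
Stage dry mass = ε × stage wet mass = 0.058 × 131,150 = 7,606.7 kg.
Burnout mass m_f = stage dry + payload = 7,606.7 + 7,850 = 15,456.7 kg.
v_e = Isp · g₀ = 332 × 9.8 = 3253.6 m/s.
From the ideal rocket equation, Δv = v_e · ln(139,000/15,456.7) = 3253.6 × ln(8.993) = 3253.6 × 2.1964 ≈ 7146 m/s.

Δv ≈ 7.15 km/s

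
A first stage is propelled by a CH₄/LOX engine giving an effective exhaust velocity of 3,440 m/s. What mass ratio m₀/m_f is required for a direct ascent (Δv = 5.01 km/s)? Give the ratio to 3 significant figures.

mass ratio ≈ 4.29

m₀/m_f = exp(Δv / v_e) = exp(5010 / 3440.0) = exp(1.4564) = 4.2905.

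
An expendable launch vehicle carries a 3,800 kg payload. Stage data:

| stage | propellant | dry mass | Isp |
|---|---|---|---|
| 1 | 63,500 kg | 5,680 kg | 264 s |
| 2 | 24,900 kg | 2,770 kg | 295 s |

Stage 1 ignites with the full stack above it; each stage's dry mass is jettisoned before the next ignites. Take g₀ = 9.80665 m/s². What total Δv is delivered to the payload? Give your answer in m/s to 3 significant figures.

Ignition mass of stage 1 = 63,500+5,680 + 24,900+2,770 + 3,800 = 100,650 kg.
Stage 1: m₀ = 100,650 kg, m_f = 100,650 − 63,500 = 37,150 kg; Δv = 264×9.80665×ln(2.709) = 2589.0×0.9967 ≈ 2580 m/s.
Stage 2: m₀ = 31,470 kg, m_f = 31,470 − 24,900 = 6,570 kg; Δv = 295×9.80665×ln(4.79) = 2893.0×1.5665 ≈ 4532 m/s.
Total Δv = 2580 + 4532 = 7112 m/s.

Δv ≈ 7110 m/s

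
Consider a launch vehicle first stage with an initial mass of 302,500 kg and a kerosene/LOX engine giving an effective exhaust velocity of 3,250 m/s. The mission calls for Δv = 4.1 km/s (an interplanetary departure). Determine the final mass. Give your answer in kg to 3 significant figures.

From the ideal rocket equation, m₀/m_f = exp(Δv / v_e) = exp(4100 / 3250.0) = exp(1.2615) = 3.5308.
m_f = m₀ / 3.5308 = 302,500 / 3.5308 = 85,674.6 kg.

final mass ≈ 85700 kg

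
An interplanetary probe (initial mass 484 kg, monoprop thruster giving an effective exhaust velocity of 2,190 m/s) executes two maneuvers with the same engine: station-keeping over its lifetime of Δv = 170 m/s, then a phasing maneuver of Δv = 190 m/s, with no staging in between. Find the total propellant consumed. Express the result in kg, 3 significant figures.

total propellant consumed ≈ 73.4 kg

After the first burn: m = 484 × exp(−170/2190.0) = 484 × 0.92531 = 447.85 kg.
After the second burn: m = 447.85 × exp(−190/2190.0) = 447.85 × 0.91690 = 410.634 kg.
Total propellant = m₀ − m_final = 484 − 410.634 = 73.366 kg.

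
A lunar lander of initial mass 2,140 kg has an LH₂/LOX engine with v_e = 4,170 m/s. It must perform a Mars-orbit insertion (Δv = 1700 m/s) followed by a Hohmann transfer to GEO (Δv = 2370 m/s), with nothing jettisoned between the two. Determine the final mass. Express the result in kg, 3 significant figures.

final mass ≈ 806 kg

After the first burn: m = 2140 × exp(−1700/4170.0) = 2140 × 0.66520 = 1,423.53 kg.
After the second burn: m = 1,423.53 × exp(−2370/4170.0) = 1,423.53 × 0.56646 = 806.373 kg.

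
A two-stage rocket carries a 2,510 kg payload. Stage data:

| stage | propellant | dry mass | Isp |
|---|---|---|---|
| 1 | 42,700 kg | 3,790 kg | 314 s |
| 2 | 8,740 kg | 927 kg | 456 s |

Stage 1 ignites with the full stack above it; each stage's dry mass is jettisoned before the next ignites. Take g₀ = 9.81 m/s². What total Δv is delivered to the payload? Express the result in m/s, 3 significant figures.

Ignition mass of stage 1 = 42,700+3,790 + 8,740+927 + 2,510 = 58,667 kg.
Stage 1: m₀ = 58,667 kg, m_f = 58,667 − 42,700 = 15,967 kg; Δv = 314×9.81×ln(3.674) = 3080.3×1.3014 ≈ 4009 m/s.
Stage 2: m₀ = 12,177 kg, m_f = 12,177 − 8,740 = 3,437 kg; Δv = 456×9.81×ln(3.543) = 4473.4×1.2649 ≈ 5659 m/s.
Total Δv = 4009 + 5659 = 9668 m/s.

Δv ≈ 9670 m/s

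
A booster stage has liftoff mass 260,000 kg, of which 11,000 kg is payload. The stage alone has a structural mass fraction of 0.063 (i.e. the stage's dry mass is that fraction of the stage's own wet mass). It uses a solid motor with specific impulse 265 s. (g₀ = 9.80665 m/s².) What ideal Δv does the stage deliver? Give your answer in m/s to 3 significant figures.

Stage wet mass = m₀ − payload = 260,000 − 11,000 = 249,000 kg.
Stage dry mass = ε × stage wet mass = 0.063 × 249,000 = 15,687 kg.
Burnout mass m_f = stage dry + payload = 15,687 + 11,000 = 26,687 kg.
v_e = Isp · g₀ = 265 × 9.80665 = 2598.8 m/s.
Using Δv = v_e ln(m₀/m_f): Δv = v_e · ln(260,000/26,687) = 2598.8 × ln(9.743) = 2598.8 × 2.2765 ≈ 5916 m/s.

Δv ≈ 5920 m/s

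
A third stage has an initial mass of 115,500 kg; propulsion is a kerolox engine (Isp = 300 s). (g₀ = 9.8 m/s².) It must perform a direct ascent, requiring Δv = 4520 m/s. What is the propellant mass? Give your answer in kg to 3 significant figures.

propellant mass ≈ 90700 kg

v_e = Isp · g₀ = 300 × 9.8 = 2940.0 m/s.
Using Δv = v_e ln(m₀/m_f): m₀/m_f = exp(Δv / v_e) = exp(4520 / 2940.0) = exp(1.5374) = 4.6525.
m_f = 115,500 / 4.6525 = 24,825.4 kg, so propellant = m₀ − m_f = 115,500 − 24,825.4 = 90,674.6 kg.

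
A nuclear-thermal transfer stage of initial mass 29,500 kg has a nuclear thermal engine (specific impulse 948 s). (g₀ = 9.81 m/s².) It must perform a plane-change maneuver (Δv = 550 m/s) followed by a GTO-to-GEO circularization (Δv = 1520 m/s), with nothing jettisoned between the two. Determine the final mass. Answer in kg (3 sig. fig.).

v_e = Isp · g₀ = 948 × 9.81 = 9299.9 m/s.
After the first burn: m = 29500 × exp(−550/9299.9) = 29500 × 0.94257 = 27,805.8 kg.
After the second burn: m = 27,805.8 × exp(−1520/9299.9) = 27,805.8 × 0.84921 = 23,613 kg.

final mass ≈ 23600 kg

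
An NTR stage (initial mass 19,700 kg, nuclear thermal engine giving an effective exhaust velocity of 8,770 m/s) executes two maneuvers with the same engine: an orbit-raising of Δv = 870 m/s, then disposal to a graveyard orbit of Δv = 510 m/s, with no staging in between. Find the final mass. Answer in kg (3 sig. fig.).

final mass ≈ 16800 kg

After the first burn: m = 19700 × exp(−870/8770.0) = 19700 × 0.90556 = 17,839.5 kg.
After the second burn: m = 17,839.5 × exp(−510/8770.0) = 17,839.5 × 0.94351 = 16,831.7 kg.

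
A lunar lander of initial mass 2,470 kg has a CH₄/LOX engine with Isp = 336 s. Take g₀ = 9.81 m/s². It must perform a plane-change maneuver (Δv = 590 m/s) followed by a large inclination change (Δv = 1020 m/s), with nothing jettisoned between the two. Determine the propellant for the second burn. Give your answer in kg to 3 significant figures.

propellant for the second burn ≈ 550 kg

v_e = Isp · g₀ = 336 × 9.81 = 3296.2 m/s.
After the first burn: m = 2470 × exp(−590/3296.2) = 2470 × 0.83611 = 2,065.19 kg.
After the second burn: m = 2,065.19 × exp(−1020/3296.2) = 2,065.19 × 0.73385 = 1,515.54 kg.
Second-burn propellant = 2,065.19 − 1,515.54 = 549.65 kg.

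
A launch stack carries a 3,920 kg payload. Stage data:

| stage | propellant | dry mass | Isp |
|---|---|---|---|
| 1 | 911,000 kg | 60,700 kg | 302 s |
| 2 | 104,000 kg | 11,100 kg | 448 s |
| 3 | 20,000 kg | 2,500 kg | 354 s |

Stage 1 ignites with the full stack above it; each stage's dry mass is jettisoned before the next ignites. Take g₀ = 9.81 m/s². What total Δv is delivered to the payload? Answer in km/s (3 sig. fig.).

Ignition mass of stage 1 = 911,000+60,700 + 104,000+11,100 + 20,000+2,500 + 3,920 = 1,113,220 kg.
Stage 1: m₀ = 1,113,220 kg, m_f = 1,113,220 − 911,000 = 202,220 kg; Δv = 302×9.81×ln(5.505) = 2962.6×1.7057 ≈ 5053 m/s.
Stage 2: m₀ = 141,520 kg, m_f = 141,520 − 104,000 = 37,520 kg; Δv = 448×9.81×ln(3.772) = 4394.9×1.3276 ≈ 5834 m/s.
Stage 3: m₀ = 26,420 kg, m_f = 26,420 − 20,000 = 6,420 kg; Δv = 354×9.81×ln(4.115) = 3472.7×1.4147 ≈ 4913 m/s.
Total Δv = 5053 + 5834 + 4913 = 15800 m/s.

Δv ≈ 15.8 km/s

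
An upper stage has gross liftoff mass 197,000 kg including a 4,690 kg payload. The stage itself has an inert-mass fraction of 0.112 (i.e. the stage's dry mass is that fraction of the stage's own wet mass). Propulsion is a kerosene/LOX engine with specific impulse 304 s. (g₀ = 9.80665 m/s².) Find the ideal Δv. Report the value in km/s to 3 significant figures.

Stage wet mass = m₀ − payload = 197,000 − 4,690 = 192,310 kg.
Stage dry mass = ε × stage wet mass = 0.112 × 192,310 = 21,538.7 kg.
Burnout mass m_f = stage dry + payload = 21,538.7 + 4,690 = 26,228.7 kg.
v_e = Isp · g₀ = 304 × 9.80665 = 2981.2 m/s.
From the ideal rocket equation, Δv = v_e · ln(197,000/26,228.7) = 2981.2 × ln(7.511) = 2981.2 × 2.0163 ≈ 6011 m/s.

Δv ≈ 6.01 km/s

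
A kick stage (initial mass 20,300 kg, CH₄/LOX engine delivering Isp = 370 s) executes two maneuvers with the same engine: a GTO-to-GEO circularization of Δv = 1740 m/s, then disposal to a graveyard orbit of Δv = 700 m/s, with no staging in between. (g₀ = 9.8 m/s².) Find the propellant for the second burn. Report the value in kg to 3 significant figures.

v_e = Isp · g₀ = 370 × 9.8 = 3626.0 m/s.
After the first burn: m = 20300 × exp(−1740/3626.0) = 20300 × 0.61887 = 12,563.1 kg.
After the second burn: m = 12,563.1 × exp(−700/3626.0) = 12,563.1 × 0.82444 = 10,357.5 kg.
Second-burn propellant = 12,563.1 − 10,357.5 = 2,205.6 kg.

propellant for the second burn ≈ 2210 kg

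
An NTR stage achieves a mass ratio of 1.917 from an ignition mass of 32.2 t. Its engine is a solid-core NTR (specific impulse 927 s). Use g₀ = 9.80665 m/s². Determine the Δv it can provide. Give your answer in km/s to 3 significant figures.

Δv ≈ 5.92 km/s

v_e = Isp · g₀ = 927 × 9.80665 = 9090.8 m/s.
Rocket equation: Δv = v_e · ln(1.917) = 9090.8 × 0.6508 ≈ 5915.9 m/s.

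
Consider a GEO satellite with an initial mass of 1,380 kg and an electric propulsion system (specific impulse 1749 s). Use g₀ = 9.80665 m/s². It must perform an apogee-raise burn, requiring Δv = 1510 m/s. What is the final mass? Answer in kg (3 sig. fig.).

v_e = Isp · g₀ = 1749 × 9.80665 = 17151.8 m/s.
By the Tsiolkovsky rocket equation, m₀/m_f = exp(Δv / v_e) = exp(1510 / 17151.8) = exp(0.0880) = 1.0920.
m_f = m₀ / 1.0920 = 1,380 / 1.0920 = 1,263.74 kg.

final mass ≈ 1260 kg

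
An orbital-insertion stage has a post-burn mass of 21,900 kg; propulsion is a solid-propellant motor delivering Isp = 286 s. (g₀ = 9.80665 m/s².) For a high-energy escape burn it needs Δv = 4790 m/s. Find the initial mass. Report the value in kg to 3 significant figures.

initial mass ≈ 121000 kg

v_e = Isp · g₀ = 286 × 9.80665 = 2804.7 m/s.
Rocket equation: m₀/m_f = exp(Δv / v_e) = exp(4790 / 2804.7) = exp(1.7078) = 5.5171.
m₀ = m_f × 5.5171 = 21,900 × 5.5171 = 120,824 kg.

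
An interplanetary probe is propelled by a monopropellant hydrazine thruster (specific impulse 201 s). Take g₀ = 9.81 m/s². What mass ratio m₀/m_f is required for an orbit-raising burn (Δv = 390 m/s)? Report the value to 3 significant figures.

v_e = Isp · g₀ = 201 × 9.81 = 1971.8 m/s.
Rocket equation: m₀/m_f = exp(Δv / v_e) = exp(390 / 1971.8) = exp(0.1978) = 1.2187.

mass ratio ≈ 1.22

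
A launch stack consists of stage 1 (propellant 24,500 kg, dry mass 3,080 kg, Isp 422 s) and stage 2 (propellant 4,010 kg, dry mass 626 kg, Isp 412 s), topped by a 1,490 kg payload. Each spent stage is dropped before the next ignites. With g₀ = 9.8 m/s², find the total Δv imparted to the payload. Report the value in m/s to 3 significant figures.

Δv ≈ 9660 m/s

Ignition mass of stage 1 = 24,500+3,080 + 4,010+626 + 1,490 = 33,706 kg.
Stage 1: m₀ = 33,706 kg, m_f = 33,706 − 24,500 = 9,206 kg; Δv = 422×9.8×ln(3.661) = 4135.6×1.2978 ≈ 5367 m/s.
Stage 2: m₀ = 6,126 kg, m_f = 6,126 − 4,010 = 2,116 kg; Δv = 412×9.8×ln(2.895) = 4037.6×1.0630 ≈ 4292 m/s.
Total Δv = 5367 + 4292 = 9659 m/s.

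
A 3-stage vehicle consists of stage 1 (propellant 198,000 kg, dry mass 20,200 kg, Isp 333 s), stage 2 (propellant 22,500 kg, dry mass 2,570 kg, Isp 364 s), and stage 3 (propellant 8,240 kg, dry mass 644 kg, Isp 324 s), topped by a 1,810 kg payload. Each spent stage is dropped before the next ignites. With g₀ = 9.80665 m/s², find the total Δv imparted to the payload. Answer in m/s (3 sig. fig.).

Ignition mass of stage 1 = 198,000+20,200 + 22,500+2,570 + 8,240+644 + 1,810 = 253,964 kg.
Stage 1: m₀ = 253,964 kg, m_f = 253,964 − 198,000 = 55,964 kg; Δv = 333×9.80665×ln(4.538) = 3265.6×1.5125 ≈ 4939 m/s.
Stage 2: m₀ = 35,764 kg, m_f = 35,764 − 22,500 = 13,264 kg; Δv = 364×9.80665×ln(2.696) = 3569.6×0.9919 ≈ 3541 m/s.
Stage 3: m₀ = 10,694 kg, m_f = 10,694 − 8,240 = 2,454 kg; Δv = 324×9.80665×ln(4.358) = 3177.4×1.4720 ≈ 4677 m/s.
Total Δv = 4939 + 3541 + 4677 = 13157 m/s.

Δv ≈ 13200 m/s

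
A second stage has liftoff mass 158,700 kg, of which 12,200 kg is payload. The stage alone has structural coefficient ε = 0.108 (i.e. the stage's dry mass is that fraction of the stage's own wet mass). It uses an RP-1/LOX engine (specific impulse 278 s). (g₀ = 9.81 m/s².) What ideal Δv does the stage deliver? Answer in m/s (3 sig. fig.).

Δv ≈ 4730 m/s

Stage wet mass = m₀ − payload = 158,700 − 12,200 = 146,500 kg.
Stage dry mass = ε × stage wet mass = 0.108 × 146,500 = 15,822 kg.
Burnout mass m_f = stage dry + payload = 15,822 + 12,200 = 28,022 kg.
v_e = Isp · g₀ = 278 × 9.81 = 2727.2 m/s.
Δv = v_e · ln(158,700/28,022) = 2727.2 × ln(5.663) = 2727.2 × 1.7340 ≈ 4729 m/s.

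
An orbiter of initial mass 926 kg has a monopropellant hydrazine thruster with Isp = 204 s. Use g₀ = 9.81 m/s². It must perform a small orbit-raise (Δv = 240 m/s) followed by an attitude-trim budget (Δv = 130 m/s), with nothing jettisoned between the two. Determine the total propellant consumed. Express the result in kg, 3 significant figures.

total propellant consumed ≈ 156 kg

v_e = Isp · g₀ = 204 × 9.81 = 2001.2 m/s.
After the first burn: m = 926 × exp(−240/2001.2) = 926 × 0.88699 = 821.353 kg.
After the second burn: m = 821.353 × exp(−130/2001.2) = 821.353 × 0.93711 = 769.698 kg.
Total propellant = m₀ − m_final = 926 − 769.698 = 156.302 kg.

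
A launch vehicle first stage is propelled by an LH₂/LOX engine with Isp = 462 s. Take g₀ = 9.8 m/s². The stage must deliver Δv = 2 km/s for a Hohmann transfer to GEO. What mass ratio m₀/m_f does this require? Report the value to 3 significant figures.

mass ratio ≈ 1.56

v_e = Isp · g₀ = 462 × 9.8 = 4527.6 m/s.
Rocket equation: m₀/m_f = exp(Δv / v_e) = exp(2000 / 4527.6) = exp(0.4417) = 1.5554.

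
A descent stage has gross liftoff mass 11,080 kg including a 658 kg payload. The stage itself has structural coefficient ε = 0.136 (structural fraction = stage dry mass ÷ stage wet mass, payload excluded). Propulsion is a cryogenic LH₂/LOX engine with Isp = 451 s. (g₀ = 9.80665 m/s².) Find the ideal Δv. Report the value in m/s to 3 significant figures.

Δv ≈ 7410 m/s

Stage wet mass = m₀ − payload = 11,080 − 658 = 10,422 kg.
Stage dry mass = ε × stage wet mass = 0.136 × 10,422 = 1,417.39 kg.
Burnout mass m_f = stage dry + payload = 1,417.39 + 658 = 2,075.39 kg.
v_e = Isp · g₀ = 451 × 9.80665 = 4422.8 m/s.
Δv = v_e · ln(11,080/2,075.39) = 4422.8 × ln(5.339) = 4422.8 × 1.6750 ≈ 7408 m/s.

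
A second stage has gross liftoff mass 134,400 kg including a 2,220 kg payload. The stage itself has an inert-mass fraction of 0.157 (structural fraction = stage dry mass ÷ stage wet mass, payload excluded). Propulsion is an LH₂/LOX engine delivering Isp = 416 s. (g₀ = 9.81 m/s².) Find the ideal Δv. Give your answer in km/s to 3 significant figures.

Stage wet mass = m₀ − payload = 134,400 − 2,220 = 132,180 kg.
Stage dry mass = ε × stage wet mass = 0.157 × 132,180 = 20,752.3 kg.
Burnout mass m_f = stage dry + payload = 20,752.3 + 2,220 = 22,972.3 kg.
v_e = Isp · g₀ = 416 × 9.81 = 4081.0 m/s.
Δv = v_e · ln(134,400/22,972.3) = 4081.0 × ln(5.851) = 4081.0 × 1.7665 ≈ 7209 m/s.

Δv ≈ 7.21 km/s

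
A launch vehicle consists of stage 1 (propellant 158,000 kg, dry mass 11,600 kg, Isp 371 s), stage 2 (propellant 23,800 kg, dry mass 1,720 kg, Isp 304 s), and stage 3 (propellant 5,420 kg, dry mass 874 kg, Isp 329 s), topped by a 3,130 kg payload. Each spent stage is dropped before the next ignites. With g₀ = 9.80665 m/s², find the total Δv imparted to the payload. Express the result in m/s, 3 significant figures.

Ignition mass of stage 1 = 158,000+11,600 + 23,800+1,720 + 5,420+874 + 3,130 = 204,544 kg.
Stage 1: m₀ = 204,544 kg, m_f = 204,544 − 158,000 = 46,544 kg; Δv = 371×9.80665×ln(4.395) = 3638.3×1.4804 ≈ 5386 m/s.
Stage 2: m₀ = 34,944 kg, m_f = 34,944 − 23,800 = 11,144 kg; Δv = 304×9.80665×ln(3.136) = 2981.2×1.1428 ≈ 3407 m/s.
Stage 3: m₀ = 9,424 kg, m_f = 9,424 − 5,420 = 4,004 kg; Δv = 329×9.80665×ln(2.354) = 3226.4×0.8560 ≈ 2762 m/s.
Total Δv = 5386 + 3407 + 2762 = 11555 m/s.

Δv ≈ 11600 m/s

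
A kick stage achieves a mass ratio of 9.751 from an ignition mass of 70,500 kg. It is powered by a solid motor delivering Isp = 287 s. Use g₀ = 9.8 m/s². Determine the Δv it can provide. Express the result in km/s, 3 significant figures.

Δv ≈ 6.41 km/s

v_e = Isp · g₀ = 287 × 9.8 = 2812.6 m/s.
By the Tsiolkovsky rocket equation, Δv = v_e · ln(9.751) = 2812.6 × 2.2774 ≈ 6405.3 m/s.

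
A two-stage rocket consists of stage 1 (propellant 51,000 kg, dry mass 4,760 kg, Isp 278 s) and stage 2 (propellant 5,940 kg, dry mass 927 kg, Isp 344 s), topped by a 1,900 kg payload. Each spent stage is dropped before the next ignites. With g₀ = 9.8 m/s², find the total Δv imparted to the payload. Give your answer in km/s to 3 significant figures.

Ignition mass of stage 1 = 51,000+4,760 + 5,940+927 + 1,900 = 64,527 kg.
Stage 1: m₀ = 64,527 kg, m_f = 64,527 − 51,000 = 13,527 kg; Δv = 278×9.8×ln(4.77) = 2724.4×1.5624 ≈ 4257 m/s.
Stage 2: m₀ = 8,767 kg, m_f = 8,767 − 5,940 = 2,827 kg; Δv = 344×9.8×ln(3.101) = 3371.2×1.1318 ≈ 3815 m/s.
Total Δv = 4257 + 3815 = 8072 m/s.

Δv ≈ 8.07 km/s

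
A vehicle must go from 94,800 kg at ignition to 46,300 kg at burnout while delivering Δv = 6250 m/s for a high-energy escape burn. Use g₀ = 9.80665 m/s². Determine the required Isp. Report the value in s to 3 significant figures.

ln(m₀/m_f) = ln(94800/46300) = ln(2.048) = 0.7166.
By the Tsiolkovsky rocket equation, v_e = Δv / ln(m₀/m_f) = 6250 / 0.7166 = 8721.4 m/s.
Isp = v_e / g₀ = 8721.4 / 9.80665 = 889.3 s.

Isp ≈ 889 s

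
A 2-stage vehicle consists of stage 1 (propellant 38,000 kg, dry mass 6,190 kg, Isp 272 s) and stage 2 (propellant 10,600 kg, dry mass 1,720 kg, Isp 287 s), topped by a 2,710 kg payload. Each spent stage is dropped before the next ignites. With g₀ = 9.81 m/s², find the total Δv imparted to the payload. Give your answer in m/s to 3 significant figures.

Ignition mass of stage 1 = 38,000+6,190 + 10,600+1,720 + 2,710 = 59,220 kg.
Stage 1: m₀ = 59,220 kg, m_f = 59,220 − 38,000 = 21,220 kg; Δv = 272×9.81×ln(2.791) = 2668.3×1.0263 ≈ 2739 m/s.
Stage 2: m₀ = 15,030 kg, m_f = 15,030 − 10,600 = 4,430 kg; Δv = 287×9.81×ln(3.393) = 2815.5×1.2216 ≈ 3440 m/s.
Total Δv = 2739 + 3440 = 6179 m/s.

Δv ≈ 6180 m/s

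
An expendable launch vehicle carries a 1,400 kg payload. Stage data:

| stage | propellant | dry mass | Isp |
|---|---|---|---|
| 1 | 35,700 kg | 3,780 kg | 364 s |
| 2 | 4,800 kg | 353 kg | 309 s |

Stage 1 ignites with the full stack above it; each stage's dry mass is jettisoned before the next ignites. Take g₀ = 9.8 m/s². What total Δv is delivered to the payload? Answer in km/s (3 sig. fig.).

Ignition mass of stage 1 = 35,700+3,780 + 4,800+353 + 1,400 = 46,033 kg.
Stage 1: m₀ = 46,033 kg, m_f = 46,033 − 35,700 = 10,333 kg; Δv = 364×9.8×ln(4.455) = 3567.2×1.4940 ≈ 5329 m/s.
Stage 2: m₀ = 6,553 kg, m_f = 6,553 − 4,800 = 1,753 kg; Δv = 309×9.8×ln(3.738) = 3028.2×1.3186 ≈ 3993 m/s.
Total Δv = 5329 + 3993 = 9322 m/s.

Δv ≈ 9.32 km/s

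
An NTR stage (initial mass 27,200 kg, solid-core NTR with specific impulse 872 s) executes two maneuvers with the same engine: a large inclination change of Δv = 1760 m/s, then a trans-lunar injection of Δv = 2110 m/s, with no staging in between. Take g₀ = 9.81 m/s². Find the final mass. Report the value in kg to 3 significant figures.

final mass ≈ 17300 kg

v_e = Isp · g₀ = 872 × 9.81 = 8554.3 m/s.
After the first burn: m = 27200 × exp(−1760/8554.3) = 27200 × 0.81404 = 22,141.9 kg.
After the second burn: m = 22,141.9 × exp(−2110/8554.3) = 22,141.9 × 0.78141 = 17,301.9 kg.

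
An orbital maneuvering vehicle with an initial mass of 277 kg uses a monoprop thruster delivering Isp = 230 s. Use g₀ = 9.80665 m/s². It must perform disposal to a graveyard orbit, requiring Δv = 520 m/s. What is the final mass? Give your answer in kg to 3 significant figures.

final mass ≈ 220 kg

v_e = Isp · g₀ = 230 × 9.80665 = 2255.5 m/s.
By the Tsiolkovsky rocket equation, m₀/m_f = exp(Δv / v_e) = exp(520 / 2255.5) = exp(0.2305) = 1.2593.
m_f = m₀ / 1.2593 = 277 / 1.2593 = 219.963 kg.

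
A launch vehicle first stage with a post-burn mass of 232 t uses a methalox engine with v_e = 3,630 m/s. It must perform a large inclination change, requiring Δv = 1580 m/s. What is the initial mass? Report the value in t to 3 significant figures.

By the Tsiolkovsky rocket equation, m₀/m_f = exp(Δv / v_e) = exp(1580 / 3630.0) = exp(0.4353) = 1.5454.
m₀ = m_f × 1.5454 = 232 × 1.5454 = 358.533 t.

initial mass ≈ 359 t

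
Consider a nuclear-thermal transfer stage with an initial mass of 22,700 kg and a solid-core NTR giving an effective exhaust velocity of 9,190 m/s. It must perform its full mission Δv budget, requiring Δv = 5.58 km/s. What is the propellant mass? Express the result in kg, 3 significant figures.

propellant mass ≈ 10300 kg

From the ideal rocket equation, m₀/m_f = exp(Δv / v_e) = exp(5580 / 9190.0) = exp(0.6072) = 1.8353.
m_f = 22,700 / 1.8353 = 12,368.6 kg, so propellant = m₀ − m_f = 22,700 − 12,368.6 = 10,331.4 kg.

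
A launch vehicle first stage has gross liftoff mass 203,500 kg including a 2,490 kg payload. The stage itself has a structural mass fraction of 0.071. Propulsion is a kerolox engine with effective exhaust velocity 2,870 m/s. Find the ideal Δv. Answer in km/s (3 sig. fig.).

Stage wet mass = m₀ − payload = 203,500 − 2,490 = 201,010 kg.
Stage dry mass = ε × stage wet mass = 0.071 × 201,010 = 14,271.7 kg.
Burnout mass m_f = stage dry + payload = 14,271.7 + 2,490 = 16,761.7 kg.
By the Tsiolkovsky rocket equation, Δv = v_e · ln(203,500/16,761.7) = 2870.0 × ln(12.14) = 2870.0 × 2.4966 ≈ 7165 m/s.

Δv ≈ 7.17 km/s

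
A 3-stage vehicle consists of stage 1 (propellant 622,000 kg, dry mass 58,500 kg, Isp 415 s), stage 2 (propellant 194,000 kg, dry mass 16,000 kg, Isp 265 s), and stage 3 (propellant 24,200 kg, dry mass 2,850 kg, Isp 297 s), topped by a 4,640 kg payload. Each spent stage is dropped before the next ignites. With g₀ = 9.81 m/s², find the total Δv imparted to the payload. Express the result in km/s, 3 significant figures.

Δv ≈ 13.0 km/s

Ignition mass of stage 1 = 622,000+58,500 + 194,000+16,000 + 24,200+2,850 + 4,640 = 922,190 kg.
Stage 1: m₀ = 922,190 kg, m_f = 922,190 − 622,000 = 300,190 kg; Δv = 415×9.81×ln(3.072) = 4071.2×1.1223 ≈ 4569 m/s.
Stage 2: m₀ = 241,690 kg, m_f = 241,690 − 194,000 = 47,690 kg; Δv = 265×9.81×ln(5.068) = 2599.7×1.6229 ≈ 4219 m/s.
Stage 3: m₀ = 31,690 kg, m_f = 31,690 − 24,200 = 7,490 kg; Δv = 297×9.81×ln(4.231) = 2913.6×1.4424 ≈ 4203 m/s.
Total Δv = 4569 + 4219 + 4203 = 12991 m/s.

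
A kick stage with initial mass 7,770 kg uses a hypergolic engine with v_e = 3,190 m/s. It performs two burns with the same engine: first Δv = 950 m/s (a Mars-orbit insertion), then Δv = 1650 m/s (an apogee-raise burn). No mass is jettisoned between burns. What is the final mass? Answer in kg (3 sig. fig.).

After the first burn: m = 7770 × exp(−950/3190.0) = 7770 × 0.74245 = 5,768.84 kg.
After the second burn: m = 5,768.84 × exp(−1650/3190.0) = 5,768.84 × 0.59616 = 3,439.15 kg.

final mass ≈ 3440 kg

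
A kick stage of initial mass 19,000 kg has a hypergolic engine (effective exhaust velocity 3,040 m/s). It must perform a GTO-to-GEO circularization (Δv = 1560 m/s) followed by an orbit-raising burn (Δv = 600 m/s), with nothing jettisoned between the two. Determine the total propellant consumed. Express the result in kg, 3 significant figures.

total propellant consumed ≈ 9660 kg

After the first burn: m = 19000 × exp(−1560/3040.0) = 19000 × 0.59860 = 11,373.4 kg.
After the second burn: m = 11,373.4 × exp(−600/3040.0) = 11,373.4 × 0.82089 = 9,336.31 kg.
Total propellant = m₀ − m_final = 19000 − 9,336.31 = 9,663.69 kg.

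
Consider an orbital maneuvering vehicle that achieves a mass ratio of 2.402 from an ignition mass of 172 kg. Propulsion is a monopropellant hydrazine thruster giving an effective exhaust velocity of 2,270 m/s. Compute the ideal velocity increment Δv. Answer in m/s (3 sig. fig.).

Δv ≈ 1990 m/s

Rocket equation: Δv = v_e · ln(2.402) = 2270.0 × 0.8763 ≈ 1989.2 m/s.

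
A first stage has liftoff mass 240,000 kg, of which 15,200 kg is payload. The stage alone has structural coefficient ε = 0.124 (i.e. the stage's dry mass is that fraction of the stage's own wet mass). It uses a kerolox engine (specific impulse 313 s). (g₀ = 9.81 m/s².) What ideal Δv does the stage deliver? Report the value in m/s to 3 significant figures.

Δv ≈ 5270 m/s

Stage wet mass = m₀ − payload = 240,000 − 15,200 = 224,800 kg.
Stage dry mass = ε × stage wet mass = 0.124 × 224,800 = 27,875.2 kg.
Burnout mass m_f = stage dry + payload = 27,875.2 + 15,200 = 43,075.2 kg.
v_e = Isp · g₀ = 313 × 9.81 = 3070.5 m/s.
By the Tsiolkovsky rocket equation, Δv = v_e · ln(240,000/43,075.2) = 3070.5 × ln(5.572) = 3070.5 × 1.7177 ≈ 5274 m/s.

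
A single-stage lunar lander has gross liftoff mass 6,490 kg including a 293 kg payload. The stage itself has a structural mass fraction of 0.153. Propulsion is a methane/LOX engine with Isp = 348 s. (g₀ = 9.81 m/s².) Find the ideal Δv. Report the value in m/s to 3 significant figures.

Stage wet mass = m₀ − payload = 6,490 − 293 = 6,197 kg.
Stage dry mass = ε × stage wet mass = 0.153 × 6,197 = 948.141 kg.
Burnout mass m_f = stage dry + payload = 948.141 + 293 = 1,241.141 kg.
v_e = Isp · g₀ = 348 × 9.81 = 3413.9 m/s.
From the ideal rocket equation, Δv = v_e · ln(6,490/1,241.141) = 3413.9 × ln(5.229) = 3413.9 × 1.6542 ≈ 5647 m/s.

Δv ≈ 5650 m/s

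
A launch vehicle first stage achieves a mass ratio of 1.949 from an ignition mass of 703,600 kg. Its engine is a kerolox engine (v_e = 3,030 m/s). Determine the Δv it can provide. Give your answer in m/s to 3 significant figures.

Δv ≈ 2020 m/s

By the Tsiolkovsky rocket equation, Δv = v_e · ln(1.949) = 3030.0 × 0.6673 ≈ 2022.0 m/s.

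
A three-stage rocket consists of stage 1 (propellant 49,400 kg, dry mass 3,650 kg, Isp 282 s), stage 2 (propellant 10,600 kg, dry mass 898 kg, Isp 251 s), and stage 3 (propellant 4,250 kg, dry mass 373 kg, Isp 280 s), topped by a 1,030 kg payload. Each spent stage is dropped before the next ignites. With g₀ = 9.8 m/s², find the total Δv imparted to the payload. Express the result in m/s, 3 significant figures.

Ignition mass of stage 1 = 49,400+3,650 + 10,600+898 + 4,250+373 + 1,030 = 70,201 kg.
Stage 1: m₀ = 70,201 kg, m_f = 70,201 − 49,400 = 20,801 kg; Δv = 282×9.8×ln(3.375) = 2763.6×1.2164 ≈ 3362 m/s.
Stage 2: m₀ = 17,151 kg, m_f = 17,151 − 10,600 = 6,551 kg; Δv = 251×9.8×ln(2.618) = 2459.8×0.9624 ≈ 2367 m/s.
Stage 3: m₀ = 5,653 kg, m_f = 5,653 − 4,250 = 1,403 kg; Δv = 280×9.8×ln(4.029) = 2744.0×1.3936 ≈ 3824 m/s.
Total Δv = 3362 + 2367 + 3824 = 9553 m/s.

Δv ≈ 9550 m/s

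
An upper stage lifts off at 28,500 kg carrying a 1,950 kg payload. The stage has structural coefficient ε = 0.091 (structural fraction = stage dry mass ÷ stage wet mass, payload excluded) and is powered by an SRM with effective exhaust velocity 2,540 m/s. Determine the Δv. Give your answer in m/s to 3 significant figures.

Δv ≈ 4770 m/s

Stage wet mass = m₀ − payload = 28,500 − 1,950 = 26,550 kg.
Stage dry mass = ε × stage wet mass = 0.091 × 26,550 = 2,416.05 kg.
Burnout mass m_f = stage dry + payload = 2,416.05 + 1,950 = 4,366.05 kg.
By the Tsiolkovsky rocket equation, Δv = v_e · ln(28,500/4,366.05) = 2540.0 × ln(6.528) = 2540.0 × 1.8760 ≈ 4765 m/s.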